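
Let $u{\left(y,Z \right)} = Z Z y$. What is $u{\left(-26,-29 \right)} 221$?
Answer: $-4832386$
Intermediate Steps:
$u{\left(y,Z \right)} = y Z^{2}$ ($u{\left(y,Z \right)} = Z^{2} y = y Z^{2}$)
$u{\left(-26,-29 \right)} 221 = - 26 \left(-29\right)^{2} \cdot 221 = \left(-26\right) 841 \cdot 221 = \left(-21866\right) 221 = -4832386$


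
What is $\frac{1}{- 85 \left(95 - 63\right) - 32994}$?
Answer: $- \frac{1}{35714} \approx -2.8 \cdot 10^{-5}$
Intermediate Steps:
$\frac{1}{- 85 \left(95 - 63\right) - 32994} = \frac{1}{\left(-85\right) 32 - 32994} = \frac{1}{-2720 - 32994} = \frac{1}{-35714} = - \frac{1}{35714}$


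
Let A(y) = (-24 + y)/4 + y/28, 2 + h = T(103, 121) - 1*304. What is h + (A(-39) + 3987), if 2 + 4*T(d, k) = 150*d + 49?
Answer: 211067/28 ≈ 7538.1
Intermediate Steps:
T(d, k) = 47/4 + 75*d/2 (T(d, k) = -1/2 + (150*d + 49)/4 = -1/2 + (49 + 150*d)/4 = -1/2 + (49/4 + 75*d/2) = 47/4 + 75*d/2)
h = 14273/4 (h = -2 + ((47/4 + (75/2)*103) - 1*304) = -2 + ((47/4 + 7725/2) - 304) = -2 + (15497/4 - 304) = -2 + 14281/4 = 14273/4 ≈ 3568.3)
A(y) = -6 + 2*y/7 (A(y) = (-24 + y)*(1/4) + y*(1/28) = (-6 + y/4) + y/28 = -6 + 2*y/7)
h + (A(-39) + 3987) = 14273/4 + ((-6 + (2/7)*(-39)) + 3987) = 14273/4 + ((-6 - 78/7) + 3987) = 14273/4 + (-120/7 + 3987) = 14273/4 + 27789/7 = 211067/28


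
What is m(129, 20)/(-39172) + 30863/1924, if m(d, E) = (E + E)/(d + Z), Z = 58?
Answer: 56519114893/3523403884 ≈ 16.041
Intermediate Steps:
m(d, E) = 2*E/(58 + d) (m(d, E) = (E + E)/(d + 58) = (2*E)/(58 + d) = 2*E/(58 + d))
m(129, 20)/(-39172) + 30863/1924 = (2*20/(58 + 129))/(-39172) + 30863/1924 = (2*20/187)*(-1/39172) + 30863*(1/1924) = (2*20*(1/187))*(-1/39172) + 30863/1924 = (40/187)*(-1/39172) + 30863/1924 = -10/1831291 + 30863/1924 = 56519114893/3523403884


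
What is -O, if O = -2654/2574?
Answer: 1327/1287 ≈ 1.0311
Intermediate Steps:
O = -1327/1287 (O = -2654*1/2574 = -1327/1287 ≈ -1.0311)
-O = -1*(-1327/1287) = 1327/1287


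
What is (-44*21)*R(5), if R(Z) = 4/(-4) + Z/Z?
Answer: 0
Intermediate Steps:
R(Z) = 0 (R(Z) = 4*(-¼) + 1 = -1 + 1 = 0)
(-44*21)*R(5) = -44*21*0 = -924*0 = 0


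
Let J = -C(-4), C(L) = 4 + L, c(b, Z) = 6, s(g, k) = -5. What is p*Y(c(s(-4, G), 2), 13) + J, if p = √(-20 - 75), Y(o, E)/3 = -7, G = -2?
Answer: -21*I*√95 ≈ -204.68*I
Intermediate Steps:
Y(o, E) = -21 (Y(o, E) = 3*(-7) = -21)
p = I*√95 (p = √(-95) = I*√95 ≈ 9.7468*I)
J = 0 (J = -(4 - 4) = -1*0 = 0)
p*Y(c(s(-4, G), 2), 13) + J = (I*√95)*(-21) + 0 = -21*I*√95 + 0 = -21*I*√95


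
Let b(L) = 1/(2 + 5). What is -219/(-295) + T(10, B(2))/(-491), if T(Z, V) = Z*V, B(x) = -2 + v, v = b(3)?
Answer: 791053/1013915 ≈ 0.78020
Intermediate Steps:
b(L) = 1/7
v = 1/7 ≈ 0.14286
B(x) = -13/7 (B(x) = -2 + 1/7 = -13/7)
T(Z, V) = V*Z
-219/(-295) + T(10, B(2))/(-491) = -219/(-295) - 13/7*10/(-491) = -219*(-1/295) - 130/7*(-1/491) = 219/295 + 130/3437 = 791053/1013915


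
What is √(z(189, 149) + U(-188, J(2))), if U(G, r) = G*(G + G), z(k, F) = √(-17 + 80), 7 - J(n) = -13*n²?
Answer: √(70688 + 3*√7) ≈ 265.89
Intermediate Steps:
J(n) = 7 + 13*n² (J(n) = 7 - (-13)*n² = 7 + 13*n²)
z(k, F) = 3*√7 (z(k, F) = √63 = 3*√7)
U(G, r) = 2*G² (U(G, r) = G*(2*G) = 2*G²)
√(z(189, 149) + U(-188, J(2))) = √(3*√7 + 2*(-188)²) = √(3*√7 + 2*35344) = √(3*√7 + 70688) = √(70688 + 3*√7)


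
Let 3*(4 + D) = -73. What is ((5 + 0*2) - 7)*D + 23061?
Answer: 69353/3 ≈ 23118.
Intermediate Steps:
D = -85/3 (D = -4 + (⅓)*(-73) = -4 - 73/3 = -85/3 ≈ -28.333)
((5 + 0*2) - 7)*D + 23061 = ((5 + 0*2) - 7)*(-85/3) + 23061 = ((5 + 0) - 7)*(-85/3) + 23061 = (5 - 7)*(-85/3) + 23061 = -2*(-85/3) + 23061 = 170/3 + 23061 = 69353/3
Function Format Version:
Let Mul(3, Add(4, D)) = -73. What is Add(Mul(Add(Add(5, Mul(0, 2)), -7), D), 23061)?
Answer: Rational(69353, 3) ≈ 23118.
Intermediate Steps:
D = Rational(-85, 3) (D = Add(-4, Mul(Rational(1, 3), -73)) = Add(-4, Rational(-73, 3)) = Rational(-85, 3) ≈ -28.333)
Add(Mul(Add(Add(5, Mul(0, 2)), -7), D), 23061) = Add(Mul(Add(Add(5, Mul(0, 2)), -7), Rational(-85, 3)), 23061) = Add(Mul(Add(Add(5, 0), -7), Rational(-85, 3)), 23061) = Add(Mul(Add(5, -7), Rational(-85, 3)), 23061) = Add(Mul(-2, Rational(-85, 3)), 23061) = Add(Rational(170, 3), 23061) = Rational(69353, 3)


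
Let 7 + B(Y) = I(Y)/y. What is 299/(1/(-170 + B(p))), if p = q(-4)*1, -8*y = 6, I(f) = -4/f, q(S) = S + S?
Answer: -159367/3 ≈ -53122.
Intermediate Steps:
q(S) = 2*S
y = -¾ (y = -⅛*6 = -¾ ≈ -0.75000)
p = -8 (p = (2*(-4))*1 = -8*1 = -8)
B(Y) = -7 + 16/(3*Y) (B(Y) = -7 + (-4/Y)/(-¾) = -7 - 4/Y*(-4/3) = -7 + 16/(3*Y))
299/(1/(-170 + B(p))) = 299/(1/(-170 + (-7 + (16/3)/(-8)))) = 299/(1/(-170 + (-7 + (16/3)*(-⅛)))) = 299/(1/(-170 + (-7 - ⅔))) = 299/(1/(-170 - 23/3)) = 299/(1/(-533/3)) = 299/(-3/533) = 299*(-533/3) = -159367/3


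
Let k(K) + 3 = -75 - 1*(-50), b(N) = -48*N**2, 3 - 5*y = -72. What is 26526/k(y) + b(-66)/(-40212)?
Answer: -14733459/15638 ≈ -942.16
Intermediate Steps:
y = 15 (y = 3/5 - 1/5*(-72) = 3/5 + 72/5 = 15)
k(K) = -28 (k(K) = -3 + (-75 - 1*(-50)) = -3 + (-75 + 50) = -3 - 25 = -28)
26526/k(y) + b(-66)/(-40212) = 26526/(-28) - 48*(-66)**2/(-40212) = 26526*(-1/28) - 48*4356*(-1/40212) = -13263/14 - 209088*(-1/40212) = -13263/14 + 5808/1117 = -14733459/15638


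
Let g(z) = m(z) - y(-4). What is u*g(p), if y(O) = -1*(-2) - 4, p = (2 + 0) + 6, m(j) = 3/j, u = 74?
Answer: 703/4 ≈ 175.75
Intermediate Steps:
p = 8 (p = 2 + 6 = 8)
y(O) = -2 (y(O) = 2 - 4 = -2)
g(z) = 2 + 3/z (g(z) = 3/z - 1*(-2) = 3/z + 2 = 2 + 3/z)
u*g(p) = 74*(2 + 3/8) = 74*(19/8) = 703/4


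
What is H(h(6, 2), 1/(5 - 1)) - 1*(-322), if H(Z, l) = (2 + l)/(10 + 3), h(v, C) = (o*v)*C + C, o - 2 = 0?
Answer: 16753/52 ≈ 322.17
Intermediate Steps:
o = 2 (o = 2 + 0 = 2)
h(v, C) = C + 2*C*v (h(v, C) = (2*v)*C + C = 2*C*v + C = C + 2*C*v)
H(Z, l) = 2/13 + l/13 (H(Z, l) = (2 + l)/13 = (2 + l)*(1/13) = 2/13 + l/13)
H(h(6, 2), 1/(5 - 1)) - 1*(-322) = (2/13 + 1/(13*(5 - 1))) - 1*(-322) = (2/13 + (1/13)/4) + 322 = (2/13 + (1/13)*(¼)) + 322 = (2/13 + 1/52) + 322 = 9/52 + 322 = 16753/52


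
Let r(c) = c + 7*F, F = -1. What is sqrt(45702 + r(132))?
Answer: sqrt(45827) ≈ 214.07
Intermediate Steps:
r(c) = -7 + c (r(c) = c + 7*(-1) = c - 7 = -7 + c)
sqrt(45702 + r(132)) = sqrt(45702 + (-7 + 132)) = sqrt(45702 + 125) = sqrt(45827)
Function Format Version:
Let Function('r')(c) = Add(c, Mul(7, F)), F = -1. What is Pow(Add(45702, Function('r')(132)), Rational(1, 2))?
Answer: Pow(45827, Rational(1, 2)) ≈ 214.07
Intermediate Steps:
Function('r')(c) = Add(-7, c) (Function('r')(c) = Add(c, Mul(7, -1)) = Add(c, -7) = Add(-7, c))
Pow(Add(45702, Function('r')(132)), Rational(1, 2)) = Pow(Add(45702, Add(-7, 132)), Rational(1, 2)) = Pow(Add(45702, 125), Rational(1, 2)) = Pow(45827, Rational(1, 2))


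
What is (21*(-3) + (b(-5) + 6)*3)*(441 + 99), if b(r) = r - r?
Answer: -24300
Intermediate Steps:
b(r) = 0
(21*(-3) + (b(-5) + 6)*3)*(441 + 99) = (21*(-3) + (0 + 6)*3)*(441 + 99) = (-63 + 6*3)*540 = (-63 + 18)*540 = -45*540 = -24300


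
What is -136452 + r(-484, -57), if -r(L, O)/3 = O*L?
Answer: -219216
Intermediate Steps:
r(L, O) = -3*L*O (r(L, O) = -3*O*L = -3*L*O)
-136452 + r(-484, -57) = -136452 - 3*(-484)*(-57) = -136452 - 82764 = -219216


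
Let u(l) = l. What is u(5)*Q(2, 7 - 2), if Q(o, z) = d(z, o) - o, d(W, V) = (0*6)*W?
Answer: -10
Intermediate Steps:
d(W, V) = 0 (d(W, V) = 0*W = 0)
Q(o, z) = -o (Q(o, z) = 0 - o = -o)
u(5)*Q(2, 7 - 2) = 5*(-1*2) = 5*(-2) = -10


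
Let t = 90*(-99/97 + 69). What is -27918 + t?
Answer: -2114586/97 ≈ -21800.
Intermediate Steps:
t = 593460/97 (t = 90*(-99*1/97 + 69) = 90*(-99/97 + 69) = 90*(6594/97) = 593460/97 ≈ 6118.1)
-27918 + t = -27918 + 593460/97 = -2114586/97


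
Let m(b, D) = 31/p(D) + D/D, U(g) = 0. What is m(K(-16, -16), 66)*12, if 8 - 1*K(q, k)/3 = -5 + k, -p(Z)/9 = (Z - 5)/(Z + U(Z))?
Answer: -1996/61 ≈ -32.721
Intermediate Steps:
p(Z) = -9*(-5 + Z)/Z (p(Z) = -9*(Z - 5)/(Z + 0) = -9*(-5 + Z)/Z)
K(q, k) = 39 - 3*k (K(q, k) = 24 - 3*(-5 + k) = 24 + (15 - 3*k) = 39 - 3*k)
m(b, D) = 1 + 31/(-9 + 45/D) (m(b, D) = 31/(-9 + 45/D) + D/D = 31/(-9 + 45/D) + 1 = 1 + 31/(-9 + 45/D))
m(K(-16, -16), 66)*12 = ((-45 - 22*66)/(9*(-5 + 66)))*12 = ((1/9)*(-45 - 1452)/61)*12 = ((1/9)*(1/61)*(-1497))*12 = -499/183*12 = -1996/61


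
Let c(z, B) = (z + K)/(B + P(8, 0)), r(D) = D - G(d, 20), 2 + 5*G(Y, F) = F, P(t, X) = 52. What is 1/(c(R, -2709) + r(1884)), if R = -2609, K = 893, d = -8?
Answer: 13285/24989694 ≈ 0.00053162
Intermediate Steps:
G(Y, F) = -⅖ + F/5
r(D) = -18/5 + D (r(D) = D - (-⅖ + (⅕)*20) = D - (-⅖ + 4) = D - 1*18/5 = D - 18/5 = -18/5 + D)
c(z, B) = (893 + z)/(52 + B) (c(z, B) = (z + 893)/(B + 52) = (893 + z)/(52 + B))
1/(c(R, -2709) + r(1884)) = 1/((893 - 2609)/(52 - 2709) + (-18/5 + 1884)) = 1/(-1716/(-2657) + 9402/5) = 1/(-1/2657*(-1716) + 9402/5) = 1/(1716/2657 + 9402/5) = 1/(24989694/13285) = 13285/24989694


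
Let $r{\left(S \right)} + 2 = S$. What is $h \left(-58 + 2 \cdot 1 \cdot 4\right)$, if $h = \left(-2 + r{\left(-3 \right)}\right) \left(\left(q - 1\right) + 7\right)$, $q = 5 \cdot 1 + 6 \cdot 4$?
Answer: $12250$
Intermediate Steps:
$r{\left(S \right)} = -2 + S$
$q = 29$ ($q = 5 + 24 = 29$)
$h = -245$ ($h = \left(-2 - 5\right) \left(\left(29 - 1\right) + 7\right) = - 7 \left(28 + 7\right) = \left(-7\right) 35 = -245$)
$h \left(-58 + 2 \cdot 1 \cdot 4\right) = - 245 \left(-58 + 2 \cdot 1 \cdot 4\right) = - 245 \left(-58 + 2 \cdot 4\right) = - 245 \left(-58 + 8\right) = \left(-245\right) \left(-50\right) = 12250$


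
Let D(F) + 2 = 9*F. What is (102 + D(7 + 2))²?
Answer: 32761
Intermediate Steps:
D(F) = -2 + 9*F
(102 + D(7 + 2))² = (102 + (-2 + 9*(7 + 2)))² = (102 + (-2 + 9*9))² = (102 + (-2 + 81))² = (102 + 79)² = 181² = 32761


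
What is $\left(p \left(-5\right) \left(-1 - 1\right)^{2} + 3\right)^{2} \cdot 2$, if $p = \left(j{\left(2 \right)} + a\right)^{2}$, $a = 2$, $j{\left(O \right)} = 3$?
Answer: $494018$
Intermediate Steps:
$p = 25$ ($p = \left(3 + 2\right)^{2} = 5^{2} = 25$)
$\left(p \left(-5\right) \left(-1 - 1\right)^{2} + 3\right)^{2} \cdot 2 = \left(25 \left(-5\right) \left(-1 - 1\right)^{2} + 3\right)^{2} \cdot 2 = \left(- 125 \left(-2\right)^{2} + 3\right)^{2} \cdot 2 = \left(\left(-125\right) 4 + 3\right)^{2} \cdot 2 = \left(-500 + 3\right)^{2} \cdot 2 = \left(-497\right)^{2} \cdot 2 = 247009 \cdot 2 = 494018$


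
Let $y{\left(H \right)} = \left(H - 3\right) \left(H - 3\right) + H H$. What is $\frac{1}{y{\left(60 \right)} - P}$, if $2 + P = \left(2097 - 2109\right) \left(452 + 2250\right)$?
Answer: $\frac{1}{39275} \approx 2.5461 \cdot 10^{-5}$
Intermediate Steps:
$y{\left(H \right)} = H^{2} + \left(-3 + H\right)^{2}$ ($y{\left(H \right)} = \left(-3 + H\right) \left(-3 + H\right) + H^{2} = \left(-3 + H\right)^{2} + H^{2} = H^{2} + \left(-3 + H\right)^{2}$)
$P = -32426$ ($P = -2 + \left(2097 - 2109\right) \left(452 + 2250\right) = -2 - 32424 = -32426$)
$\frac{1}{y{\left(60 \right)} - P} = \frac{1}{\left(60^{2} + \left(-3 + 60\right)^{2}\right) - -32426} = \frac{1}{\left(3600 + 57^{2}\right) + 32426} = \frac{1}{\left(3600 + 3249\right) + 32426} = \frac{1}{6849 + 32426} = \frac{1}{39275}$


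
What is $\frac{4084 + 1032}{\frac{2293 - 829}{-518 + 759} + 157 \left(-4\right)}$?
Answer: $- \frac{308239}{37471} \approx -8.2261$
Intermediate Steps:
$\frac{4084 + 1032}{\frac{2293 - 829}{-518 + 759} + 157 \left(-4\right)} = \frac{5116}{\frac{1464}{241} - 628} = \frac{5116}{- \frac{149884}{241}} = 5116 \left(- \frac{241}{149884}\right) = - \frac{308239}{37471}$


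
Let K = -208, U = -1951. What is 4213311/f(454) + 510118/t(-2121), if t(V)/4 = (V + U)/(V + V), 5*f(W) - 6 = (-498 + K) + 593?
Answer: -27898137087/435704 ≈ -64030.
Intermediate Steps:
f(W) = -107/5 (f(W) = 6/5 + ((-498 - 208) + 593)/5 = 6/5 + (-706 + 593)/5 = 6/5 + (⅕)*(-113) = 6/5 - 113/5 = -107/5)
t(V) = 2*(-1951 + V)/V (t(V) = 4*((V - 1951)/(V + V)) = 4*((-1951 + V)/((2*V))) = 4*((-1951 + V)*(1/(2*V))) = 4*((-1951 + V)/(2*V)) = 2*(-1951 + V)/V)
4213311/f(454) + 510118/t(-2121) = 4213311/(-107/5) + 510118/(2 - 3902/(-2121)) = 4213311*(-5/107) + 510118/(2 - 3902*(-1/2121)) = -21066555/107 + 510118/(2 + 3902/2121) = -21066555/107 + 510118/(8144/2121) = -21066555/107 + 510118*(2121/8144) = -21066555/107 + 540980139/4072 = -27898137087/435704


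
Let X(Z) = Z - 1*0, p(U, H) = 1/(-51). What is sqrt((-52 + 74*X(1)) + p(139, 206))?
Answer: sqrt(57171)/51 ≈ 4.6883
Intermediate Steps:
p(U, H) = -1/51
X(Z) = Z (X(Z) = Z + 0 = Z)
sqrt((-52 + 74*X(1)) + p(139, 206)) = sqrt((-52 + 74*1) - 1/51) = sqrt((-52 + 74) - 1/51) = sqrt(22 - 1/51) = sqrt(1121/51) = sqrt(57171)/51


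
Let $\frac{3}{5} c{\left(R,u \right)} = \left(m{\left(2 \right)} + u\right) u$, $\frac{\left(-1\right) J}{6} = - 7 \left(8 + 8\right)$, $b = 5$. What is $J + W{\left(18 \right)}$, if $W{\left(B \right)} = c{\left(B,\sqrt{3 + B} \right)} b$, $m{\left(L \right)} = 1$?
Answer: $847 + \frac{25 \sqrt{21}}{3} \approx 885.19$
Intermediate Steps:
$J = 672$ ($J = - 6 \left(- 7 \left(8 + 8\right)\right) = - 6 \left(\left(-7\right) 16\right) = \left(-6\right) \left(-112\right) = 672$)
$c{\left(R,u \right)} = \frac{5 u \left(1 + u\right)}{3}$ ($c{\left(R,u \right)} = \frac{5 \left(1 + u\right) u}{3} = \frac{5 u \left(1 + u\right)}{3}$)
$W{\left(B \right)} = \frac{25 \sqrt{3 + B} \left(1 + \sqrt{3 + B}\right)}{3}$ ($W{\left(B \right)} = \frac{5 \sqrt{3 + B} \left(1 + \sqrt{3 + B}\right)}{3} \cdot 5 = \frac{25 \sqrt{3 + B} \left(1 + \sqrt{3 + B}\right)}{3}$)
$J + W{\left(18 \right)} = 672 + \left(25 + \frac{25}{3} \cdot 18 + \frac{25 \sqrt{3 + 18}}{3}\right) = 672 + \left(25 + 150 + \frac{25 \sqrt{21}}{3}\right) = 672 + \left(175 + \frac{25 \sqrt{21}}{3}\right) = 847 + \frac{25 \sqrt{21}}{3}$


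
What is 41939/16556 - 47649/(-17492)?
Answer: 190309229/36199694 ≈ 5.2572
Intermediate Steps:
41939/16556 - 47649/(-17492) = 41939*(1/16556) - 47649*(-1/17492) = 41939/16556 + 47649/17492 = 190309229/36199694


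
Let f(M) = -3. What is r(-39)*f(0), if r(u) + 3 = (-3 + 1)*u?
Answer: -225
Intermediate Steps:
r(u) = -3 - 2*u (r(u) = -3 + (-3 + 1)*u = -3 - 2*u)
r(-39)*f(0) = (-3 - 2*(-39))*(-3) = (-3 + 78)*(-3) = 75*(-3) = -225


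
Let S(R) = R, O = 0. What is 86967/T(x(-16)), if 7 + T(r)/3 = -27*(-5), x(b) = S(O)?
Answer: 28989/128 ≈ 226.48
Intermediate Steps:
x(b) = 0
T(r) = 384 (T(r) = -21 + 3*(-27*(-5)) = -21 + 3*135 = -21 + 405 = 384)
86967/T(x(-16)) = 86967/384 = 86967*(1/384) = 28989/128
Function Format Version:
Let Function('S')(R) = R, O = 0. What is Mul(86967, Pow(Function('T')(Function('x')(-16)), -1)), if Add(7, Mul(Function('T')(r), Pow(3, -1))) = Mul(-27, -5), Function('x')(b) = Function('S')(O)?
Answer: Rational(28989, 128) ≈ 226.48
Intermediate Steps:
Function('x')(b) = 0
Function('T')(r) = 384 (Function('T')(r) = Add(-21, Mul(3, Mul(-27, -5))) = Add(-21, Mul(3, 135)) = Add(-21, 405) = 384)
Mul(86967, Pow(Function('T')(Function('x')(-16)), -1)) = Mul(86967, Pow(384, -1)) = Mul(86967, Rational(1, 384)) = Rational(28989, 128)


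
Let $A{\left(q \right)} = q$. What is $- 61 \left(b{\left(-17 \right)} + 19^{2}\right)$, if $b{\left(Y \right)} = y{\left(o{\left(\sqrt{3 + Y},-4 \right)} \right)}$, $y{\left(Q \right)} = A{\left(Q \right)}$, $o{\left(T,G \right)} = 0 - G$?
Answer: $-22265$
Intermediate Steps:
$o{\left(T,G \right)} = - G$
$y{\left(Q \right)} = Q$
$b{\left(Y \right)} = 4$ ($b{\left(Y \right)} = \left(-1\right) \left(-4\right) = 4$)
$- 61 \left(b{\left(-17 \right)} + 19^{2}\right) = - 61 \left(4 + 19^{2}\right) = - 61 \left(4 + 361\right) = \left(-61\right) 365 = -22265$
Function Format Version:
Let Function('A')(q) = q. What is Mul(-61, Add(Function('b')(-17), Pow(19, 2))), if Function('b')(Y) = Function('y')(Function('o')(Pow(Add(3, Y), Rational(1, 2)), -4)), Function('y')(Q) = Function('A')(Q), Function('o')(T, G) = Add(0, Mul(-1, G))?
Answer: -22265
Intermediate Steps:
Function('o')(T, G) = Mul(-1, G)
Function('y')(Q) = Q
Function('b')(Y) = 4 (Function('b')(Y) = Mul(-1, -4) = 4)
Mul(-61, Add(Function('b')(-17), Pow(19, 2))) = Mul(-61, Add(4, Pow(19, 2))) = Mul(-61, Add(4, 361)) = Mul(-61, 365) = -22265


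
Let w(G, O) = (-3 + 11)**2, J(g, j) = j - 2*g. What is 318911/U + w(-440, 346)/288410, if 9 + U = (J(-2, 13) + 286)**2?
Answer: 9198299671/2647603800 ≈ 3.4742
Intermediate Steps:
w(G, O) = 64 (w(G, O) = 8**2 = 64)
U = 91800 (U = -9 + ((13 - 2*(-2)) + 286)**2 = -9 + ((13 + 4) + 286)**2 = -9 + (17 + 286)**2 = -9 + 303**2 = -9 + 91809 = 91800)
318911/U + w(-440, 346)/288410 = 318911/91800 + 64/288410 = 318911*(1/91800) + 64*(1/288410) = 318911/91800 + 32/144205 = 9198299671/2647603800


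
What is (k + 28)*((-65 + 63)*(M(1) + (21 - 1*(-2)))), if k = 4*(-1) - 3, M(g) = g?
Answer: -1008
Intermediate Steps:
k = -7 (k = -4 - 3 = -7)
(k + 28)*((-65 + 63)*(M(1) + (21 - 1*(-2)))) = (-7 + 28)*((-65 + 63)*(1 + (21 - 1*(-2)))) = 21*(-2*(1 + (21 + 2))) = 21*(-2*(1 + 23)) = 21*(-2*24) = 21*(-48) = -1008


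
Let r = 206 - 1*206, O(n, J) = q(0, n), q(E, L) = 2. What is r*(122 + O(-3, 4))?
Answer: 0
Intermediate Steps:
O(n, J) = 2
r = 0 (r = 206 - 206 = 0)
r*(122 + O(-3, 4)) = 0*(122 + 2) = 0*124 = 0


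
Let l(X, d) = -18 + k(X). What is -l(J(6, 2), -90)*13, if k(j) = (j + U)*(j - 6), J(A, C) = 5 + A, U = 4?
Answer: -741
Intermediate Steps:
k(j) = (-6 + j)*(4 + j) (k(j) = (j + 4)*(j - 6) = (4 + j)*(-6 + j) = (-6 + j)*(4 + j))
l(X, d) = -42 + X² - 2*X (l(X, d) = -18 + (-24 + X² - 2*X) = -42 + X² - 2*X)
-l(J(6, 2), -90)*13 = -(-42 + (5 + 6)² - 2*(5 + 6))*13 = -(-42 + 11² - 2*11)*13 = -(-42 + 121 - 22)*13 = -1*57*13 = -57*13 = -741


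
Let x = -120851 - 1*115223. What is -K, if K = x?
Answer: 236074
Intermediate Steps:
x = -236074 (x = -120851 - 115223 = -236074)
K = -236074
-K = -1*(-236074) = 236074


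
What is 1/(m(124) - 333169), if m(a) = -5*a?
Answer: -1/333789 ≈ -2.9959e-6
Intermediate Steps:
1/(m(124) - 333169) = 1/(-5*124 - 333169) = 1/(-620 - 333169) = 1/(-333789) = -1/333789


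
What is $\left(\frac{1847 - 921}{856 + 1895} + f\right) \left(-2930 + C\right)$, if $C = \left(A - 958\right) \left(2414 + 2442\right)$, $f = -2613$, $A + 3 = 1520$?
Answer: $- \frac{6496422431946}{917} \approx -7.0844 \cdot 10^{9}$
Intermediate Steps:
$A = 1517$ ($A = -3 + 1520 = 1517$)
$C = 2714504$ ($C = \left(1517 - 958\right) \left(2414 + 2442\right) = 559 \cdot 4856 = 2714504$)
$\left(\frac{1847 - 921}{856 + 1895} + f\right) \left(-2930 + C\right) = \left(\frac{1847 - 921}{856 + 1895} - 2613\right) \left(-2930 + 2714504\right) = \left(\frac{926}{2751} - 2613\right) 2711574 = \left(- \frac{7187437}{2751}\right) 2711574 = - \frac{6496422431946}{917}$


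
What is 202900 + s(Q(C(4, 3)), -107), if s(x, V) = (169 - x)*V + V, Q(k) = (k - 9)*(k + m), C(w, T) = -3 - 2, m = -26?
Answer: 231148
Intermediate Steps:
C(w, T) = -5
Q(k) = (-26 + k)*(-9 + k) (Q(k) = (k - 9)*(k - 26) = (-9 + k)*(-26 + k) = (-26 + k)*(-9 + k))
s(x, V) = V + V*(169 - x) (s(x, V) = V*(169 - x) + V = V + V*(169 - x))
202900 + s(Q(C(4, 3)), -107) = 202900 - 107*(170 - (234 + (-5)² - 35*(-5))) = 202900 - 107*(170 - (234 + 25 + 175)) = 202900 - 107*(170 - 1*434) = 202900 - 107*(170 - 434) = 202900 - 107*(-264) = 202900 + 28248 = 231148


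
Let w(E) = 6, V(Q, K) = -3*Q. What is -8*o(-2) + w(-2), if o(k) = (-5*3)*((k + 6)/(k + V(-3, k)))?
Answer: 522/7 ≈ 74.571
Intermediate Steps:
o(k) = -15*(6 + k)/(9 + k) (o(k) = (-5*3)*((k + 6)/(k - 3*(-3))) = -15*(6 + k)/(k + 9) = -15*(6 + k)/(9 + k))
-8*o(-2) + w(-2) = -120*(-6 - 1*(-2))/(9 - 2) + 6 = -120*(-6 + 2)/7 + 6 = -120*(-4)/7 + 6 = -8*(-60/7) + 6 = 480/7 + 6 = 522/7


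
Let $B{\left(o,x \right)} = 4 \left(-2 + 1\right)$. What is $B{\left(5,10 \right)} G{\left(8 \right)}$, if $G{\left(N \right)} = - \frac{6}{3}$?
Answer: $8$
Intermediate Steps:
$G{\left(N \right)} = -2$ ($G{\left(N \right)} = \left(-6\right) \frac{1}{3} = -2$)
$B{\left(o,x \right)} = -4$ ($B{\left(o,x \right)} = 4 \left(-1\right) = -4$)
$B{\left(5,10 \right)} G{\left(8 \right)} = \left(-4\right) \left(-2\right) = 8$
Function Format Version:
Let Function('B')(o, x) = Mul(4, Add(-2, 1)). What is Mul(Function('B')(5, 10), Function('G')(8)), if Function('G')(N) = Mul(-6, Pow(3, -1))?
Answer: 8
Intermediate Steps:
Function('G')(N) = -2 (Function('G')(N) = Mul(-6, Rational(1, 3)) = -2)
Function('B')(o, x) = -4 (Function('B')(o, x) = Mul(4, -1) = -4)
Mul(Function('B')(5, 10), Function('G')(8)) = Mul(-4, -2) = 8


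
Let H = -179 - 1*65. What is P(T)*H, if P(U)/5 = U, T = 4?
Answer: -4880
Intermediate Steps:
P(U) = 5*U
H = -244 (H = -179 - 65 = -244)
P(T)*H = (5*4)*(-244) = 20*(-244) = -4880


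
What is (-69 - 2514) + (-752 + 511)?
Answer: -2824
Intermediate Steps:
(-69 - 2514) + (-752 + 511) = -2583 - 241 = -2824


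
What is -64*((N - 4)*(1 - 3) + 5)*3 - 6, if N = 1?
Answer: -2118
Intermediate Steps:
-64*((N - 4)*(1 - 3) + 5)*3 - 6 = -64*((1 - 4)*(1 - 3) + 5)*3 - 6 = -64*(-3*(-2) + 5)*3 - 6 = -64*(6 + 5)*3 - 6 = -704*3 - 6 = -64*33 - 6 = -2112 - 6 = -2118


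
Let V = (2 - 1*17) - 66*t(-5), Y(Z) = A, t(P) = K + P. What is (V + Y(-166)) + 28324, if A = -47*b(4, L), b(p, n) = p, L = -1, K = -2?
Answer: 28583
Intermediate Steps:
t(P) = -2 + P
A = -188 (A = -47*4 = -188)
Y(Z) = -188
V = 447 (V = (2 - 1*17) - 66*(-2 - 5) = (2 - 17) - 66*(-7) = -15 + 462 = 447)
(V + Y(-166)) + 28324 = (447 - 188) + 28324 = 259 + 28324 = 28583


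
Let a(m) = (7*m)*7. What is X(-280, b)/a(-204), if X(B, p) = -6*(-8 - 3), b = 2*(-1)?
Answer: -11/1666 ≈ -0.0066026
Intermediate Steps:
b = -2
a(m) = 49*m
X(B, p) = 66 (X(B, p) = -6*(-11) = 66)
X(-280, b)/a(-204) = 66/((49*(-204))) = 66/(-9996) = 66*(-1/9996) = -11/1666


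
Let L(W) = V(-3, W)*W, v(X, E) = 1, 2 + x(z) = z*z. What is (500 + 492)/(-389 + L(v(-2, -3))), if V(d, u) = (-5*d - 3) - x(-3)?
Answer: -31/12 ≈ -2.5833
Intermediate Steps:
x(z) = -2 + z² (x(z) = -2 + z*z = -2 + z²)
V(d, u) = -10 - 5*d (V(d, u) = (-5*d - 3) - (-2 + (-3)²) = (-3 - 5*d) - (-2 + 9) = (-3 - 5*d) - 1*7 = (-3 - 5*d) - 7 = -10 - 5*d)
L(W) = 5*W (L(W) = (-10 - 5*(-3))*W = (-10 + 15)*W = 5*W)
(500 + 492)/(-389 + L(v(-2, -3))) = (500 + 492)/(-389 + 5*1) = 992/(-389 + 5) = 992/(-384) = 992*(-1/384) = -31/12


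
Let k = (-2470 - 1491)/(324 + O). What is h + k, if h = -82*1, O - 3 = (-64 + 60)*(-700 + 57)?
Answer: -241679/2899 ≈ -83.366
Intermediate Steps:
O = 2575 (O = 3 + (-64 + 60)*(-700 + 57) = 3 - 4*(-643) = 3 + 2572 = 2575)
k = -3961/2899 (k = (-2470 - 1491)/(324 + 2575) = -3961/2899 ≈ -1.3663)
h = -82
h + k = -82 - 3961/2899 = -241679/2899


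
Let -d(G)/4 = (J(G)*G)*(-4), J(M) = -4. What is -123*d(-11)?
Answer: -86592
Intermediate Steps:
d(G) = -64*G (d(G) = -4*(-4*G)*(-4) = -64*G)
-123*d(-11) = -(-7872)*(-11) = -123*704 = -86592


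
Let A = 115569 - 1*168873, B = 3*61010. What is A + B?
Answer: 129726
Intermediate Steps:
B = 183030
A = -53304 (A = 115569 - 168873 = -53304)
A + B = -53304 + 183030 = 129726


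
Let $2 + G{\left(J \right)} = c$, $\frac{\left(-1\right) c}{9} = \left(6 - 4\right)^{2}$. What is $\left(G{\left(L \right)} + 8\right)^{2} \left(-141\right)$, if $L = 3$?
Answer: $-126900$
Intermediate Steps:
$c = -36$ ($c = - 9 \left(6 - 4\right)^{2} = - 9 \cdot 2^{2} = \left(-9\right) 4 = -36$)
$G{\left(J \right)} = -38$ ($G{\left(J \right)} = -2 - 36 = -38$)
$\left(G{\left(L \right)} + 8\right)^{2} \left(-141\right) = \left(-38 + 8\right)^{2} \left(-141\right) = \left(-30\right)^{2} \left(-141\right) = 900 \left(-141\right) = -126900$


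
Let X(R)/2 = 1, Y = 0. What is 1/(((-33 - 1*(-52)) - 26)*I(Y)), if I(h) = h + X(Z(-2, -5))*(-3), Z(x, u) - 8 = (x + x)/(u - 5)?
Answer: 1/42 ≈ 0.023810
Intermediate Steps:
Z(x, u) = 8 + 2*x/(-5 + u) (Z(x, u) = 8 + (x + x)/(u - 5) = 8 + (2*x)/(-5 + u) = 8 + 2*x/(-5 + u))
X(R) = 2 (X(R) = 2*1 = 2)
I(h) = -6 + h (I(h) = h + 2*(-3) = h - 6 = -6 + h)
1/(((-33 - 1*(-52)) - 26)*I(Y)) = 1/(((-33 - 1*(-52)) - 26)*(-6 + 0)) = 1/(((-33 + 52) - 26)*(-6)) = 1/((19 - 26)*(-6)) = 1/(-7*(-6)) = 1/42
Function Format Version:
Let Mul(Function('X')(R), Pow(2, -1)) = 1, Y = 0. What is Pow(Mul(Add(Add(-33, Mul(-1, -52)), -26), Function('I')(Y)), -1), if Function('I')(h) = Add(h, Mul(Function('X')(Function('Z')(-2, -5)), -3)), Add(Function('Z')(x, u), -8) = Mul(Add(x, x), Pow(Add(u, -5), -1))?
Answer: Rational(1, 42) ≈ 0.023810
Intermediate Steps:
Function('Z')(x, u) = Add(8, Mul(2, x, Pow(Add(-5, u), -1))) (Function('Z')(x, u) = Add(8, Mul(Add(x, x), Pow(Add(u, -5), -1))) = Add(8, Mul(Mul(2, x), Pow(Add(-5, u), -1))) = Add(8, Mul(2, x, Pow(Add(-5, u), -1))))
Function('X')(R) = 2 (Function('X')(R) = Mul(2, 1) = 2)
Function('I')(h) = Add(-6, h) (Function('I')(h) = Add(h, Mul(2, -3)) = Add(h, -6) = Add(-6, h))
Pow(Mul(Add(Add(-33, Mul(-1, -52)), -26), Function('I')(Y)), -1) = Pow(Mul(Add(Add(-33, Mul(-1, -52)), -26), Add(-6, 0)), -1) = Pow(Mul(Add(Add(-33, 52), -26), -6), -1) = Pow(Mul(Add(19, -26), -6), -1) = Pow(Mul(-7, -6), -1) = Pow(42, -1) = Rational(1, 42)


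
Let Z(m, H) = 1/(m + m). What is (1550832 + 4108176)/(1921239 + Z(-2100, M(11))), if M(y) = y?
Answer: 23767833600/8069203799 ≈ 2.9455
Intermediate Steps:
Z(m, H) = 1/(2*m)
(1550832 + 4108176)/(1921239 + Z(-2100, M(11))) = (1550832 + 4108176)/(1921239 + (1/2)/(-2100)) = 5659008/(1921239 + (1/2)*(-1/2100)) = 5659008/(1921239 - 1/4200) = 5659008/(8069203799/4200) = 5659008*(4200/8069203799) = 23767833600/8069203799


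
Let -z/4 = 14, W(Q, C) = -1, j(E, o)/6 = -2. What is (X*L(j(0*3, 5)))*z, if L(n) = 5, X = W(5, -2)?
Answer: 280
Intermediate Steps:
j(E, o) = -12 (j(E, o) = 6*(-2) = -12)
X = -1
z = -56 (z = -4*14 = -56)
(X*L(j(0*3, 5)))*z = -1*5*(-56) = -5*(-56) = 280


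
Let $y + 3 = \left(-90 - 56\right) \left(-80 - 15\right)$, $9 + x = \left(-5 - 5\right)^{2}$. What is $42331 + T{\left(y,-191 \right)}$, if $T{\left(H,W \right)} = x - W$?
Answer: $42613$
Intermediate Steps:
$x = 91$ ($x = -9 + \left(-5 - 5\right)^{2} = -9 + \left(-10\right)^{2} = -9 + 100 = 91$)
$y = 13867$ ($y = -3 + \left(-90 - 56\right) \left(-80 - 15\right) = -3 - -13870 = -3 + 13870 = 13867$)
$T{\left(H,W \right)} = 91 - W$
$42331 + T{\left(y,-191 \right)} = 42331 + \left(91 - -191\right) = 42331 + \left(91 + 191\right) = 42331 + 282 = 42613$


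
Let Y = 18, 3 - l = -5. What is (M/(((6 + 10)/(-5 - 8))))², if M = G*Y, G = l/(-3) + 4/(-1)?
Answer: 38025/4 ≈ 9506.3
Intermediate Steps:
l = 8 (l = 3 - 1*(-5) = 3 + 5 = 8)
G = -20/3 (G = 8/(-3) + 4/(-1) = 8*(-⅓) + 4*(-1) = -8/3 - 4 = -20/3 ≈ -6.6667)
M = -120 (M = -20/3*18 = -120)
(M/(((6 + 10)/(-5 - 8))))² = (-120*(-5 - 8)/(6 + 10))² = (-120/(16/(-13)))² = (-120/(16*(-1/13)))² = (-120/(-16/13))² = (-120*(-13/16))² = (195/2)² = 38025/4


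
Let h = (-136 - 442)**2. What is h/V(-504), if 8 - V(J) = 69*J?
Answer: 83521/8696 ≈ 9.6045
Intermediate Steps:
V(J) = 8 - 69*J
h = 334084 (h = (-578)**2 = 334084)
h/V(-504) = 334084/(8 - 69*(-504)) = 334084/(8 + 34776) = 334084/34784 = 334084*(1/34784) = 83521/8696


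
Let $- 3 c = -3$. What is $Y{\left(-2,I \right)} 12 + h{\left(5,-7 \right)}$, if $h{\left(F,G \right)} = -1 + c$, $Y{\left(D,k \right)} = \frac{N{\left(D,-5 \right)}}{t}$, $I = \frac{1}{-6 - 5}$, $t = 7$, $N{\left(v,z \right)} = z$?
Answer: $- \frac{60}{7} \approx -8.5714$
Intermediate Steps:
$c = 1$ ($c = \left(- \frac{1}{3}\right) \left(-3\right) = 1$)
$I = - \frac{1}{11}$ ($I = \frac{1}{-11} = - \frac{1}{11} \approx -0.090909$)
$Y{\left(D,k \right)} = - \frac{5}{7}$
$h{\left(F,G \right)} = 0$ ($h{\left(F,G \right)} = -1 + 1 = 0$)
$Y{\left(-2,I \right)} 12 + h{\left(5,-7 \right)} = \left(- \frac{5}{7}\right) 12 + 0 = - \frac{60}{7} + 0 = - \frac{60}{7}$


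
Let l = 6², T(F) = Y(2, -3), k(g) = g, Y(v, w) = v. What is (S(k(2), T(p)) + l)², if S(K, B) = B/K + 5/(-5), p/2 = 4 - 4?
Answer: 1296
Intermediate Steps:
p = 0 (p = 2*(4 - 4) = 2*0 = 0)
T(F) = 2
l = 36
S(K, B) = -1 + B/K (S(K, B) = B/K + 5*(-⅕) = B/K - 1 = -1 + B/K)
(S(k(2), T(p)) + l)² = ((2 - 1*2)/2 + 36)² = ((2 - 2)/2 + 36)² = ((½)*0 + 36)² = (0 + 36)² = 36² = 1296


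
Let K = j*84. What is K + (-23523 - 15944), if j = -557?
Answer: -86255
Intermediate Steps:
K = -46788 (K = -557*84 = -46788)
K + (-23523 - 15944) = -46788 + (-23523 - 15944) = -46788 - 39467 = -86255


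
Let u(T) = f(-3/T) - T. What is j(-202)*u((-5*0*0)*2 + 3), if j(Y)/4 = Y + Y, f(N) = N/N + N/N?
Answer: 1616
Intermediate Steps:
f(N) = 2 (f(N) = 1 + 1 = 2)
j(Y) = 8*Y (j(Y) = 4*(Y + Y) = 4*(2*Y) = 8*Y)
u(T) = 2 - T
j(-202)*u((-5*0*0)*2 + 3) = (8*(-202))*(2 - ((-5*0*0)*2 + 3)) = -1616*(2 - ((0*0)*2 + 3)) = -1616*(2 - (0*2 + 3)) = -1616*(2 - (0 + 3)) = -1616*(2 - 1*3) = -1616*(2 - 3) = -1616*(-1) = 1616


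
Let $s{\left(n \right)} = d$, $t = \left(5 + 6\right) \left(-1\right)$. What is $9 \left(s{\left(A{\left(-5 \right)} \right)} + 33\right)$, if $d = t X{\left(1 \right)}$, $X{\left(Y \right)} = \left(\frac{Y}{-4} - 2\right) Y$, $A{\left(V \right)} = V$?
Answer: $\frac{2079}{4} \approx 519.75$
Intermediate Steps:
$t = -11$ ($t = 11 \left(-1\right) = -11$)
$X{\left(Y \right)} = Y \left(-2 - \frac{Y}{4}\right)$ ($X{\left(Y \right)} = \left(Y \left(- \frac{1}{4}\right) - 2\right) Y = \left(- \frac{Y}{4} - 2\right) Y = \left(-2 - \frac{Y}{4}\right) Y = Y \left(-2 - \frac{Y}{4}\right)$)
$d = \frac{99}{4}$ ($d = - 11 \left(\left(- \frac{1}{4}\right) 1 \left(8 + 1\right)\right) = - 11 \left(\left(- \frac{1}{4}\right) 1 \cdot 9\right) = \left(-11\right) \left(- \frac{9}{4}\right) = \frac{99}{4} \approx 24.75$)
$s{\left(n \right)} = \frac{99}{4}$
$9 \left(s{\left(A{\left(-5 \right)} \right)} + 33\right) = 9 \left(\frac{99}{4} + 33\right) = 9 \cdot \frac{231}{4} = \frac{2079}{4}$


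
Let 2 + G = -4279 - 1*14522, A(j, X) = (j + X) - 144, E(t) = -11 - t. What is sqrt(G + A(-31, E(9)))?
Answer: I*sqrt(18998) ≈ 137.83*I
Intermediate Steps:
A(j, X) = -144 + X + j (A(j, X) = (X + j) - 144 = -144 + X + j)
G = -18803 (G = -2 + (-4279 - 1*14522) = -2 + (-4279 - 14522) = -2 - 18801 = -18803)
sqrt(G + A(-31, E(9))) = sqrt(-18803 + (-144 + (-11 - 1*9) - 31)) = sqrt(-18803 + (-144 + (-11 - 9) - 31)) = sqrt(-18803 + (-144 - 20 - 31)) = sqrt(-18803 - 195) = sqrt(-18998) = I*sqrt(18998)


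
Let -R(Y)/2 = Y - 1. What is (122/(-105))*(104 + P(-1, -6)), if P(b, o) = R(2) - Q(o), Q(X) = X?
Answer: -4392/35 ≈ -125.49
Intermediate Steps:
R(Y) = 2 - 2*Y (R(Y) = -2*(Y - 1) = -2*(-1 + Y) = 2 - 2*Y)
P(b, o) = -2 - o (P(b, o) = (2 - 2*2) - o = (2 - 4) - o = -2 - o)
(122/(-105))*(104 + P(-1, -6)) = (122/(-105))*(104 + (-2 - 1*(-6))) = (122*(-1/105))*(104 + (-2 + 6)) = -122*(104 + 4)/105 = -122/105*108 = -4392/35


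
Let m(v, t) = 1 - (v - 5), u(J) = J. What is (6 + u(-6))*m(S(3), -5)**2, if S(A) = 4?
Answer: 0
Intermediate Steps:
m(v, t) = 6 - v (m(v, t) = 1 - (-5 + v) = 1 + (5 - v) = 6 - v)
(6 + u(-6))*m(S(3), -5)**2 = (6 - 6)*(6 - 1*4)**2 = 0*(6 - 4)**2 = 0*2**2 = 0*4 = 0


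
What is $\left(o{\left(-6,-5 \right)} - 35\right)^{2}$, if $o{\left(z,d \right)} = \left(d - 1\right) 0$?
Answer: $1225$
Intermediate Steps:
$o{\left(z,d \right)} = 0$ ($o{\left(z,d \right)} = \left(-1 + d\right) 0 = 0$)
$\left(o{\left(-6,-5 \right)} - 35\right)^{2} = \left(0 - 35\right)^{2} = \left(-35\right)^{2} = 1225$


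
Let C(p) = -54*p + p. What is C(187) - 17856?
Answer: -27767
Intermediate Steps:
C(p) = -53*p
C(187) - 17856 = -53*187 - 17856 = -9911 - 17856 = -27767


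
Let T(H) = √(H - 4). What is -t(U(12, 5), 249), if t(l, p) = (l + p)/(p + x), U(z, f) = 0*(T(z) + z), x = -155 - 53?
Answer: -249/41 ≈ -6.0732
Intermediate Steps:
T(H) = √(-4 + H)
x = -208
U(z, f) = 0 (U(z, f) = 0*(√(-4 + z) + z) = 0*(z + √(-4 + z)) = 0)
t(l, p) = (l + p)/(-208 + p) (t(l, p) = (l + p)/(p - 208) = (l + p)/(-208 + p))
-t(U(12, 5), 249) = -(0 + 249)/(-208 + 249) = -249/41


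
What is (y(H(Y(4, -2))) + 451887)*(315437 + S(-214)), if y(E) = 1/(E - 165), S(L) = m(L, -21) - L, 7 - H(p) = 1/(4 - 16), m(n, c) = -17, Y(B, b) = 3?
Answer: 270285554285802/1895 ≈ 1.4263e+11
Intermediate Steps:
H(p) = 85/12 (H(p) = 7 - 1/(4 - 16) = 7 - 1/(-12) = 7 - 1*(-1/12) = 7 + 1/12 = 85/12)
S(L) = -17 - L
y(E) = 1/(-165 + E)
(y(H(Y(4, -2))) + 451887)*(315437 + S(-214)) = (1/(-165 + 85/12) + 451887)*(315437 + (-17 - 1*(-214))) = (1/(-1895/12) + 451887)*(315437 + (-17 + 214)) = (-12/1895 + 451887)*(315437 + 197) = (856325853/1895)*315634 = 270285554285802/1895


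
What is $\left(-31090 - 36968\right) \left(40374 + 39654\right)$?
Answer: $-5446545624$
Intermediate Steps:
$\left(-31090 - 36968\right) \left(40374 + 39654\right) = \left(-68058\right) 80028 = -5446545624$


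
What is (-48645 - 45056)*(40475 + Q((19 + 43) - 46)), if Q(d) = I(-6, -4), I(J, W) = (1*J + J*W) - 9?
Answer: -3793391284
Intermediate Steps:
I(J, W) = -9 + J + J*W (I(J, W) = (J + J*W) - 9 = -9 + J + J*W)
Q(d) = 9 (Q(d) = -9 - 6 - 6*(-4) = -9 - 6 + 24 = 9)
(-48645 - 45056)*(40475 + Q((19 + 43) - 46)) = (-48645 - 45056)*(40475 + 9) = -93701*40484 = -3793391284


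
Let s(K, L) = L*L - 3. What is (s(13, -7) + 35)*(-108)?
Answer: -8748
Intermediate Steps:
s(K, L) = -3 + L² (s(K, L) = L² - 3 = -3 + L²)
(s(13, -7) + 35)*(-108) = ((-3 + (-7)²) + 35)*(-108) = ((-3 + 49) + 35)*(-108) = (46 + 35)*(-108) = 81*(-108) = -8748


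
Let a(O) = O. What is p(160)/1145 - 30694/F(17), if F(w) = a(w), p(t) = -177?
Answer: -35147639/19465 ≈ -1805.7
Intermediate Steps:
F(w) = w
p(160)/1145 - 30694/F(17) = -177/1145 - 30694/17 = -35147639/19465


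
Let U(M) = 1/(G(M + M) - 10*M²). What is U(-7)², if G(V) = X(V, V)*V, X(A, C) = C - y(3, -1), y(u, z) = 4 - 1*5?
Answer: 1/94864 ≈ 1.0541e-5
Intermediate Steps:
y(u, z) = -1 (y(u, z) = 4 - 5 = -1)
X(A, C) = 1 + C (X(A, C) = C - 1*(-1) = C + 1 = 1 + C)
G(V) = V*(1 + V) (G(V) = (1 + V)*V = V*(1 + V))
U(M) = 1/(-10*M² + 2*M*(1 + 2*M)) (U(M) = 1/((M + M)*(1 + (M + M)) - 10*M²) = 1/((2*M)*(1 + 2*M) - 10*M²) = 1/(2*M*(1 + 2*M) - 10*M²) = 1/(-10*M² + 2*M*(1 + 2*M)))
U(-7)² = (-½/(-7*(-1 + 3*(-7))))² = (-½*(-⅐)/(-1 - 21))² = (-½*(-⅐)/(-22))² = (-½*(-⅐)*(-1/22))² = (-1/308)² = 1/94864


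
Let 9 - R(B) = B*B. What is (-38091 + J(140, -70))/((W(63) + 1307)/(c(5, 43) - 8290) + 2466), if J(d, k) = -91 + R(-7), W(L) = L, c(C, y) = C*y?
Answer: -30864265/1991158 ≈ -15.501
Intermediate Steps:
R(B) = 9 - B² (R(B) = 9 - B*B = 9 - B²)
J(d, k) = -131 (J(d, k) = -91 + (9 - 1*(-7)²) = -91 + (9 - 1*49) = -91 + (9 - 49) = -91 - 40 = -131)
(-38091 + J(140, -70))/((W(63) + 1307)/(c(5, 43) - 8290) + 2466) = (-38091 - 131)/((63 + 1307)/(5*43 - 8290) + 2466) = -38222/(1370/(215 - 8290) + 2466) = -38222/(1370/(-8075) + 2466) = -38222/(1370*(-1/8075) + 2466) = -38222/(-274/1615 + 2466) = -38222/3982316/1615 = -38222*1615/3982316 = -30864265/1991158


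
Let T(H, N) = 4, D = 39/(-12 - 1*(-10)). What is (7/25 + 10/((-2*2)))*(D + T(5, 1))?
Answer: 3441/100 ≈ 34.410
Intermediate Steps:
D = -39/2 (D = 39/(-12 + 10) = 39/(-2) = 39*(-1/2) = -39/2 ≈ -19.500)
(7/25 + 10/((-2*2)))*(D + T(5, 1)) = (7/25 + 10/((-2*2)))*(-39/2 + 4) = (7*(1/25) + 10/(-4))*(-31/2) = (7/25 + 10*(-1/4))*(-31/2) = (7/25 - 5/2)*(-31/2) = -111/50*(-31/2) = 3441/100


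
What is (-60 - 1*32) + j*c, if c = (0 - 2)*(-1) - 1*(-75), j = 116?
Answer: 8840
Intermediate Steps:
c = 77 (c = -2*(-1) + 75 = 2 + 75 = 77)
(-60 - 1*32) + j*c = (-60 - 1*32) + 116*77 = (-60 - 32) + 8932 = -92 + 8932 = 8840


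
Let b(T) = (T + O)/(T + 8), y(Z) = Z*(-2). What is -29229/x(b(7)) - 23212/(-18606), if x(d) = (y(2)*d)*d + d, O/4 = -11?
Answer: 8750201123/8015199 ≈ 1091.7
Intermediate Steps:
O = -44 (O = 4*(-11) = -44)
y(Z) = -2*Z
b(T) = (-44 + T)/(8 + T) (b(T) = (T - 44)/(T + 8) = (-44 + T)/(8 + T))
x(d) = d - 4*d**2 (x(d) = ((-2*2)*d)*d + d = (-4*d)*d + d = -4*d**2 + d = d - 4*d**2)
-29229/x(b(7)) - 23212/(-18606) = -29229*(8 + 7)/((1 - 4*(-44 + 7)/(8 + 7))*(-44 + 7)) - 23212/(-18606) = -29229*(-15/(37*(1 - 4*(-37)/15))) - 23212*(-1/18606) = -29229*(-15/(37*(1 - 4*(-37)/15))) + 1658/1329 = -29229*(-15/(37*(1 - 4*(-37/15)))) + 1658/1329 = -29229*(-15/(37*(1 + 148/15))) + 1658/1329 = -29229/((-37/15*163/15)) + 1658/1329 = -29229/(-6031/225) + 1658/1329 = -29229*(-225/6031) + 1658/1329 = 6576525/6031 + 1658/1329 = 8750201123/8015199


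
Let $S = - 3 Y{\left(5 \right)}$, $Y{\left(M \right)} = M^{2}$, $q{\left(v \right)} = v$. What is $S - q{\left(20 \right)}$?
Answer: $-95$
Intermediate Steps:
$S = -75$ ($S = - 3 \cdot 5^{2} = \left(-3\right) 25 = -75$)
$S - q{\left(20 \right)} = -75 - 20 = -95$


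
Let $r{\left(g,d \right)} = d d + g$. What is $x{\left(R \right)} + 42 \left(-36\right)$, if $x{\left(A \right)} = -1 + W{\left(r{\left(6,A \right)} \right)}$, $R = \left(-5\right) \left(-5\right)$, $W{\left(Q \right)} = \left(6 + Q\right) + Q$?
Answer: $-245$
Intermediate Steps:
$r{\left(g,d \right)} = g + d^{2}$ ($r{\left(g,d \right)} = d^{2} + g = g + d^{2}$)
$W{\left(Q \right)} = 6 + 2 Q$
$R = 25$
$x{\left(A \right)} = 17 + 2 A^{2}$ ($x{\left(A \right)} = -1 + \left(6 + 2 \left(6 + A^{2}\right)\right) = -1 + \left(6 + \left(12 + 2 A^{2}\right)\right) = -1 + \left(18 + 2 A^{2}\right) = 17 + 2 A^{2}$)
$x{\left(R \right)} + 42 \left(-36\right) = \left(17 + 2 \cdot 25^{2}\right) + 42 \left(-36\right) = \left(17 + 2 \cdot 625\right) - 1512 = \left(17 + 1250\right) - 1512 = 1267 - 1512 = -245$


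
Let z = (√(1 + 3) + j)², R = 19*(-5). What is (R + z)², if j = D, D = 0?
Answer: 8281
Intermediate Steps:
j = 0
R = -95
z = 4 (z = (√(1 + 3) + 0)² = (√4 + 0)² = (2 + 0)² = 2² = 4)
(R + z)² = (-95 + 4)² = (-91)² = 8281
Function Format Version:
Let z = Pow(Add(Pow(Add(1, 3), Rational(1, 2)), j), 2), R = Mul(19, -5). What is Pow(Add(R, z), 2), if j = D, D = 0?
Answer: 8281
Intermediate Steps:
j = 0
R = -95
z = 4 (z = Pow(Add(Pow(Add(1, 3), Rational(1, 2)), 0), 2) = Pow(Add(Pow(4, Rational(1, 2)), 0), 2) = Pow(Add(2, 0), 2) = Pow(2, 2) = 4)
Pow(Add(R, z), 2) = Pow(Add(-95, 4), 2) = Pow(-91, 2) = 8281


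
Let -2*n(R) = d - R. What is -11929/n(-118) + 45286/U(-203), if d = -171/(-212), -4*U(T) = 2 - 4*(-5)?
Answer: -2225600108/277057 ≈ -8033.0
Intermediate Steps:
U(T) = -11/2 (U(T) = -(2 - 4*(-5))/4 = -(2 + 20)/4 = -¼*22 = -11/2)
d = 171/212 (d = -171*(-1/212) = 171/212 ≈ 0.80660)
n(R) = -171/424 + R/2 (n(R) = -(171/212 - R)/2 = -171/424 + R/2)
-11929/n(-118) + 45286/U(-203) = -11929/(-171/424 + (½)*(-118)) + 45286/(-11/2) = -11929/(-171/424 - 59) + 45286*(-2/11) = -11929/(-25187/424) - 90572/11 = -11929*(-424/25187) - 90572/11 = 5057896/25187 - 90572/11 = -2225600108/277057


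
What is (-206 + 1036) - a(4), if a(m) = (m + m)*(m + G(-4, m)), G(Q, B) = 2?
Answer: 782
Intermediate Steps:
a(m) = 2*m*(2 + m) (a(m) = (m + m)*(m + 2) = (2*m)*(2 + m) = 2*m*(2 + m))
(-206 + 1036) - a(4) = (-206 + 1036) - 2*4*(2 + 4) = 830 - 2*4*6 = 830 - 1*48 = 830 - 48 = 782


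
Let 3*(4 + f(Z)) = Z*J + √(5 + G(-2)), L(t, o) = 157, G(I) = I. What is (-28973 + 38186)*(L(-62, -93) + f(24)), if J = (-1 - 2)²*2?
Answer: 2736261 + 3071*√3 ≈ 2.7416e+6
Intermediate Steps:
J = 18 (J = (-3)²*2 = 9*2 = 18)
f(Z) = -4 + 6*Z + √3/3 (f(Z) = -4 + (Z*18 + √(5 - 2))/3 = -4 + (18*Z + √3)/3 = -4 + (√3 + 18*Z)/3 = -4 + (6*Z + √3/3) = -4 + 6*Z + √3/3)
(-28973 + 38186)*(L(-62, -93) + f(24)) = (-28973 + 38186)*(157 + (-4 + 6*24 + √3/3)) = 9213*(157 + (-4 + 144 + √3/3)) = 9213*(157 + (140 + √3/3)) = 9213*(297 + √3/3) = 2736261 + 3071*√3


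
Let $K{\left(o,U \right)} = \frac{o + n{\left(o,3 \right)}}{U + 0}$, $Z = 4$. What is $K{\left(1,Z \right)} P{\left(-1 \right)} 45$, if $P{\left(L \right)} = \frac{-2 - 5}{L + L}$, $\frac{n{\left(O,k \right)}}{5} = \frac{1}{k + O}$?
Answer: $\frac{2835}{32} \approx 88.594$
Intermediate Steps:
$n{\left(O,k \right)} = \frac{5}{O + k}$ ($n{\left(O,k \right)} = \frac{5}{k + O} = \frac{5}{O + k}$)
$P{\left(L \right)} = - \frac{7}{2 L}$
$K{\left(o,U \right)} = \frac{o + \frac{5}{3 + o}}{U}$ ($K{\left(o,U \right)} = \frac{o + \frac{5}{o + 3}}{U + 0} = \frac{o + \frac{5}{3 + o}}{U}$)
$K{\left(1,Z \right)} P{\left(-1 \right)} 45 = \frac{5 + 1 \left(3 + 1\right)}{4 \left(3 + 1\right)} \left(- \frac{7}{2 \left(-1\right)}\right) 45 = \frac{5 + 1 \cdot 4}{4 \cdot 4} \left(\left(- \frac{7}{2}\right) \left(-1\right)\right) 45 = \frac{1}{4} \cdot \frac{1}{4} \left(5 + 4\right) \frac{7}{2} \cdot 45 = \frac{1}{4} \cdot \frac{1}{4} \cdot 9 \cdot \frac{7}{2} \cdot 45 = \frac{9}{16} \cdot \frac{7}{2} \cdot 45 = \frac{63}{32} \cdot 45 = \frac{2835}{32}$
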